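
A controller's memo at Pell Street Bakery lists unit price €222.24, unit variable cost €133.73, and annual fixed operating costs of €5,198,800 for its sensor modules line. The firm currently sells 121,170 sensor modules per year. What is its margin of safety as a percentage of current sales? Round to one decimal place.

51.5%

Each unit contributes €222.24 − €133.73 = €88.51. Break-even units = €5,198,800 ÷ €88.51 = 58,736.87; break-even revenue = 58,736.87 × €222.24 = €13,053,681.08.
Current sales = 121,170 × €222.24 = €26,928,820.80.
Margin of safety = (€26,928,820.80 − €13,053,681.08) ÷ €26,928,820.80 = 51.5%.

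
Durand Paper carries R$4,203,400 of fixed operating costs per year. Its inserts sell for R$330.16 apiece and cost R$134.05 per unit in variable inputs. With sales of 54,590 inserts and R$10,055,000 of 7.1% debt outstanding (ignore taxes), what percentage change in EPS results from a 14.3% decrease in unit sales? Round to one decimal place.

Contribution at this volume is 54,590 × R$196.11 = R$10,705,644.90.
Operating income = contribution − fixed costs = R$10,705,644.90 − R$4,203,400 = R$6,502,244.90.
After interest of R$713,905.00, pre-tax earnings = R$5,788,339.90.
Degree of combined leverage = contribution ÷ (EBIT − I) = R$10,705,644.90 ÷ R$5,788,339.90 = 1.8495.
EPS therefore changes by 1.8495 × (-14.3%) = -26.4%.

-26.4%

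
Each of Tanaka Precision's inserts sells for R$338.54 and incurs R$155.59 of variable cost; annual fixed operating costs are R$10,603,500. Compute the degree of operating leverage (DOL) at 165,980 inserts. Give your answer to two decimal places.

1.54

At 165,980 units, contribution = 165,980 × R$182.95 = R$30,366,041.00.
Operating income = contribution − fixed costs = R$30,366,041.00 − R$10,603,500 = R$19,762,541.00.
Degree of operating leverage = R$30,366,041.00 / R$19,762,541.00 = 1.5365.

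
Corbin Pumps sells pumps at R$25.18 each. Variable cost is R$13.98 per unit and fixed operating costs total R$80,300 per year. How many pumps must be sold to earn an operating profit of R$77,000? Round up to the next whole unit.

14,045 pumps

Unit CM = price − variable cost = R$25.18 − R$13.98 = R$11.20.
Units = (FC + target) / CM = (R$80,300 + R$77,000) / R$11.20 = 14,044.64, so 14,045 pumps.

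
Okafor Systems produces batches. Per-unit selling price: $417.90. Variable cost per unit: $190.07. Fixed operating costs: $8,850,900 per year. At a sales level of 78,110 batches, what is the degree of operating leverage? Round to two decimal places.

1.99

Contribution at this volume is 78,110 × $227.83 = $17,795,801.30.
EBIT = $17,795,801.30 − $8,850,900 = $8,944,901.30.
DOL = contribution ÷ EBIT = $17,795,801.30 ÷ $8,944,901.30 = 1.9895.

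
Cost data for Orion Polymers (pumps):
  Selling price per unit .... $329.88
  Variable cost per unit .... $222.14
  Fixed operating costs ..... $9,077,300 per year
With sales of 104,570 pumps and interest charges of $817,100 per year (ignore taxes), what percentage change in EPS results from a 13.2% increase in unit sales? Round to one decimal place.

+108.4%

At 104,570 units, contribution = 104,570 × $107.74 = $11,266,371.80.
EBIT = $11,266,371.80 − $9,077,300 = $2,189,071.80.
After interest of $817,100.00, pre-tax earnings = $1,371,971.80.
DCL = total CM / (EBIT − I) = $11,266,371.80 / $1,371,971.80 = 8.2118.
%ΔEPS = DCL × %ΔSales = 8.2118 × +13.2% = +108.4%.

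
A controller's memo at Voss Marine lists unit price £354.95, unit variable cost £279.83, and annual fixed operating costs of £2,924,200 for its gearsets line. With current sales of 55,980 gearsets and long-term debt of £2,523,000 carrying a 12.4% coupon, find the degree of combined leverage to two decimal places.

Contribution at this volume is 55,980 × £75.12 = £4,205,217.60.
EBIT = £4,205,217.60 − £2,924,200 = £1,281,017.60. Interest = £312,852.00, so EBIT − I = £968,165.60.
Degree of total leverage = total CM / (EBIT − interest) = £4,205,217.60 / £968,165.60 = 4.3435.

4.34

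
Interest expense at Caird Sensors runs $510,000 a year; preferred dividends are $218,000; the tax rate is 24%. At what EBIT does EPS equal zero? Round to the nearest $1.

Preferred dividends are paid after tax, so their pre-tax equivalent is $218,000 ÷ (1 − 0.24) = $286,842.11.
EPS = 0 when EBIT covers interest plus the pre-tax preferred burden: $510,000 + $286,842.11 = $796,842.11.

$796,842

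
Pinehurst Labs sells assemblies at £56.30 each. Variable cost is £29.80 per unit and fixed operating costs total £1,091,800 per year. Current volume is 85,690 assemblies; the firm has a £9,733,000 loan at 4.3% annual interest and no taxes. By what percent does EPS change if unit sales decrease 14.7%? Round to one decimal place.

-43.9%

At 85,690 units, contribution = 85,690 × £26.50 = £2,270,785.00.
Operating income = contribution − fixed costs = £2,270,785.00 − £1,091,800 = £1,178,985.00.
After interest of £418,519.00, pre-tax earnings = £760,466.00.
Degree of combined leverage = contribution ÷ (EBIT − I) = £2,270,785.00 ÷ £760,466.00 = 2.9860.
EPS therefore changes by 2.9860 × (-14.7%) = -43.9%.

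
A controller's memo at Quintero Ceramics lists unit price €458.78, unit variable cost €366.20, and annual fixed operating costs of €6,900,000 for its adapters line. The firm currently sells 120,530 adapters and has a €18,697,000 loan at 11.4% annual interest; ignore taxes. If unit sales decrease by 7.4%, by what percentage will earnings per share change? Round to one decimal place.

Contribution at this volume is 120,530 × €92.58 = €11,158,667.40.
Operating income = contribution − fixed costs = €11,158,667.40 − €6,900,000 = €4,258,667.40.
After interest of €2,131,458.00, pre-tax earnings = €2,127,209.40.
Degree of combined leverage = contribution ÷ (EBIT − I) = €11,158,667.40 ÷ €2,127,209.40 = 5.2457.
%ΔEPS = DCL × %ΔSales = 5.2457 × -7.4% = -38.8%.

-38.8%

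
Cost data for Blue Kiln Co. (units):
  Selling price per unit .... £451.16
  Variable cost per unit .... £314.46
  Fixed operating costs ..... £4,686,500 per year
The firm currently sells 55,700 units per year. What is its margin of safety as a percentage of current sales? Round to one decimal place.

38.5%

Unit CM = price − variable cost = £451.16 − £314.46 = £136.70. Break-even units = £4,686,500 ÷ £136.70 = 34,283.10; break-even revenue = 34,283.10 × £451.16 = £15,467,164.16.
Current sales = 55,700 × £451.16 = £25,129,612.00.
Margin of safety = (£25,129,612.00 − £15,467,164.16) ÷ £25,129,612.00 = 38.5%.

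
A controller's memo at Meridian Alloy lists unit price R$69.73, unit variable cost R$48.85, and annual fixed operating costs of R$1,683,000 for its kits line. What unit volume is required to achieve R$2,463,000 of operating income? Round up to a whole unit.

198,564 kits

Contribution margin per unit = R$69.73 − R$48.85 = R$20.88.
Units = (FC + target) / CM = (R$1,683,000 + R$2,463,000) / R$20.88 = 198,563.22, so 198,564 kits.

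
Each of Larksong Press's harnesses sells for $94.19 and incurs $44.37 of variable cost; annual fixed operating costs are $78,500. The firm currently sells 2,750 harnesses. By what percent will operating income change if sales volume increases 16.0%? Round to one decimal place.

Total contribution margin = 2,750 × $49.82 = $137,005.00.
Subtracting fixed costs: EBIT = $137,005.00 − $78,500 = $58,505.00.
DOL = contribution ÷ EBIT = $137,005.00 ÷ $58,505.00 = 2.3418.
Operating income changes by 2.3418 × +16.0% = +37.5%.

+37.5%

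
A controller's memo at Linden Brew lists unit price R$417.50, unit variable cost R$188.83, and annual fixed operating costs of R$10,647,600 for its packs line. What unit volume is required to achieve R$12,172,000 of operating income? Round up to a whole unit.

Unit CM = price − variable cost = R$417.50 − R$188.83 = R$228.67.
Need Q such that Q × R$228.67 − R$10,647,600 = R$12,172,000, i.e. Q = R$22,819,600 / R$228.67 = 99,792.71 → 99,793.

99,793 packs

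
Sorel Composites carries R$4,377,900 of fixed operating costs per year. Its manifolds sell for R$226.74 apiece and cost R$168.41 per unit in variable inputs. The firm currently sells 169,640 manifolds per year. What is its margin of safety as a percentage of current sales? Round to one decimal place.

55.8%

Unit CM = price − variable cost = R$226.74 − R$168.41 = R$58.33. Break-even units = R$4,377,900 ÷ R$58.33 = 75,054.00; break-even revenue = 75,054.00 × R$226.74 = R$17,017,744.66.
Current sales = 169,640 × R$226.74 = R$38,464,173.60.
Margin of safety = (R$38,464,173.60 − R$17,017,744.66) ÷ R$38,464,173.60 = 55.8%.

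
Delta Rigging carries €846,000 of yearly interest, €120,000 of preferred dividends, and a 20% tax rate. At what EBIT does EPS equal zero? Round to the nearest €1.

Grossing the preferred dividend up to pre-tax terms: €120,000 / (1 − 0.20) = €150,000.00.
Financial break-even EBIT = interest + D_p ÷ (1 − t) = €846,000 + €150,000.00 = €996,000.00.

€996,000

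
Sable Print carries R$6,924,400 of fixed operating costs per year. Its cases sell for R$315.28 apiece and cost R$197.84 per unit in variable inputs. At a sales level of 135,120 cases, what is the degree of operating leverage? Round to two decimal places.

Contribution at this volume is 135,120 × R$117.44 = R$15,868,492.80.
Subtracting fixed costs: EBIT = R$15,868,492.80 − R$6,924,400 = R$8,944,092.80.
DOL = contribution ÷ EBIT = R$15,868,492.80 ÷ R$8,944,092.80 = 1.7742.

1.77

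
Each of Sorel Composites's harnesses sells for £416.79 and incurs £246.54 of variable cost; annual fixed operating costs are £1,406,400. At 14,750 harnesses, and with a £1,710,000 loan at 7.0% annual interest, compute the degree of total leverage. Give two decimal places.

Total contribution margin = 14,750 × £170.25 = £2,511,187.50.
EBIT = £2,511,187.50 − £1,406,400 = £1,104,787.50. Interest = £119,700.00, so EBIT − I = £985,087.50.
DCL = contribution ÷ (EBIT − I) = £2,511,187.50 ÷ £985,087.50 = 2.5492.

2.55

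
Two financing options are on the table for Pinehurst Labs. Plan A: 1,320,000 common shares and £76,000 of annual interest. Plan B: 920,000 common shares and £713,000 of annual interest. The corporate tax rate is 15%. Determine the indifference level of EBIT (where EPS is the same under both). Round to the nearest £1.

At indifference, (EBIT − 76,000)(1 − t)/1,320,000 = (EBIT − 713,000)(1 − t)/920,000.
Cancelling (1 − t) and cross-multiplying: 920,000·(EBIT − 76,000) = 1,320,000·(EBIT − 713,000).
EBIT × (1,320,000 − 920,000) = 713,000 × 1,320,000 − 76,000 × 920,000 = 871,240,000,000, so EBIT = 871,240,000,000 ÷ 400,000 = 2,178,100.00.

£2,178,100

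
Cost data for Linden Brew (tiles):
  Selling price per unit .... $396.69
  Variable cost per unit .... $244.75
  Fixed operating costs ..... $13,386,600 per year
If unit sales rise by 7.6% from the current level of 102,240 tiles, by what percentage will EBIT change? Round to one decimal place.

+55.0%

Total contribution margin = 102,240 × $151.94 = $15,534,345.60.
Operating income = contribution − fixed costs = $15,534,345.60 − $13,386,600 = $2,147,745.60.
So DOL = total CM / EBIT = $15,534,345.60 / $2,147,745.60 = 7.2329.
So EBIT moves 7.2329 × (+7.6%) = +55.0%.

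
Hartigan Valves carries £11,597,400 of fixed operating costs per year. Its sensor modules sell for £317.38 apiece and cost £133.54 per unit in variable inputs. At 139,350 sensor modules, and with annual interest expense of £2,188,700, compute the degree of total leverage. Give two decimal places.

Contribution at this volume is 139,350 × £183.84 = £25,618,104.00.
Subtracting fixed costs: EBIT = £25,618,104.00 − £11,597,400 = £14,020,704.00. Interest = £2,188,700.00.
DOL = £25,618,104.00 ÷ £14,020,704.00 = 1.8272; DFL = £14,020,704.00 ÷ £11,832,004.00 = 1.1850.
Combined leverage = 1.8272 × 1.1850 = 2.1652.

2.17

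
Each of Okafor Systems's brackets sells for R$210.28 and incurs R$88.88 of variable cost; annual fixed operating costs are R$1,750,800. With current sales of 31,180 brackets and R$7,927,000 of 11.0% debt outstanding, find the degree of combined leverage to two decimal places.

3.26

Contribution at this volume is 31,180 × R$121.40 = R$3,785,252.00.
EBIT = R$3,785,252.00 − R$1,750,800 = R$2,034,452.00. Interest = R$871,970.00.
DOL = R$3,785,252.00 ÷ R$2,034,452.00 = 1.8606; DFL = R$2,034,452.00 ÷ R$1,162,482.00 = 1.7501.
Combined leverage = 1.8606 × 1.7501 = 3.2562.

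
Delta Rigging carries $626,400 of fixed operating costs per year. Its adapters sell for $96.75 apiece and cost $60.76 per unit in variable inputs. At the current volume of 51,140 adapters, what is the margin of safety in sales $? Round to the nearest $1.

Each unit contributes $96.75 − $60.76 = $35.99. Break-even units = $626,400 ÷ $35.99 = 17,404.83; break-even revenue = 17,404.83 × $96.75 = $1,683,917.75.
Actual sales revenue = 51,140 × $96.75 = $4,947,795.00.
Margin of safety = $4,947,795.00 − $1,683,917.75 = $3,263,877.

$3,263,877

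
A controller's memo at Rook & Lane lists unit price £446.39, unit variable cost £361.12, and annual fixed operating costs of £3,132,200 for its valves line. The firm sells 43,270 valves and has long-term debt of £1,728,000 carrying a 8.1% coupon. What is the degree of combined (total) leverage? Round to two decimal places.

8.84

Total contribution margin = 43,270 × £85.27 = £3,689,632.90.
Operating income = contribution − fixed costs = £3,689,632.90 − £3,132,200 = £557,432.90. Interest = £139,968.00, so EBIT − I = £417,464.90.
Degree of total leverage = total CM / (EBIT − interest) = £3,689,632.90 / £417,464.90 = 8.8382.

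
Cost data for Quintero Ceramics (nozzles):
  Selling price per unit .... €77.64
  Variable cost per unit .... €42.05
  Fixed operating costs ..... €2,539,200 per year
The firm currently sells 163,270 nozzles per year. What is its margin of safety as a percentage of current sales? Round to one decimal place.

Each unit contributes €77.64 − €42.05 = €35.59. Break-even units = €2,539,200 ÷ €35.59 = 71,345.88; break-even revenue = 71,345.88 × €77.64 = €5,539,294.41.
Current sales = 163,270 × €77.64 = €12,676,282.80.
Margin of safety = (€12,676,282.80 − €5,539,294.41) ÷ €12,676,282.80 = 56.3%.

56.3%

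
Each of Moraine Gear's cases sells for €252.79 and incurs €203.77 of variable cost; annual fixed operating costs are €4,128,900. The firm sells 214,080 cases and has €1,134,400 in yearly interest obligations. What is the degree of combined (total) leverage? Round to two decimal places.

2.01

At 214,080 units, contribution = 214,080 × €49.02 = €10,494,201.60.
EBIT = €10,494,201.60 − €4,128,900 = €6,365,301.60. Interest = €1,134,400.00.
DOL = €10,494,201.60 ÷ €6,365,301.60 = 1.6487; DFL = €6,365,301.60 ÷ €5,230,901.60 = 1.2169.
DCL = DOL × DFL = 1.6487 × 1.2169 = 2.0063.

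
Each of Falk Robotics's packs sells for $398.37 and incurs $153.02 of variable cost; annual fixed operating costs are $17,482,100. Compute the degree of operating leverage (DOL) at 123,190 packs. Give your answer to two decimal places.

2.37

Contribution at this volume is 123,190 × $245.35 = $30,224,666.50.
Subtracting fixed costs: EBIT = $30,224,666.50 − $17,482,100 = $12,742,566.50.
So DOL = total CM / EBIT = $30,224,666.50 / $12,742,566.50 = 2.3719.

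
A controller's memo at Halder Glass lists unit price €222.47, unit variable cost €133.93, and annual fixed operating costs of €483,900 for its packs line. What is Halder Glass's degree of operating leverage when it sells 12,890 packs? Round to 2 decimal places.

1.74

Total contribution margin = 12,890 × €88.54 = €1,141,280.60.
Subtracting fixed costs: EBIT = €1,141,280.60 − €483,900 = €657,380.60.
Degree of operating leverage = €1,141,280.60 / €657,380.60 = 1.7361.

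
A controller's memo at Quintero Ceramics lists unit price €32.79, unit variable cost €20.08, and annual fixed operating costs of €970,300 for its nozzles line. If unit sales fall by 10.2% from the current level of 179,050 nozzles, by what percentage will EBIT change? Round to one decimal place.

At 179,050 units, contribution = 179,050 × €12.71 = €2,275,725.50.
Operating income = contribution − fixed costs = €2,275,725.50 − €970,300 = €1,305,425.50.
Degree of operating leverage = €2,275,725.50 / €1,305,425.50 = 1.7433.
So EBIT moves 1.7433 × (-10.2%) = -17.8%.

-17.8%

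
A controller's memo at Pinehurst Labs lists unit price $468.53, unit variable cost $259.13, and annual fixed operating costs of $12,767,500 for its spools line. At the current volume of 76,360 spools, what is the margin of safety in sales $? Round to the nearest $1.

Unit CM = price − variable cost = $468.53 − $259.13 = $209.40. Break-even units = $12,767,500 ÷ $209.40 = 60,971.82; break-even revenue = 60,971.82 × $468.53 = $28,567,128.82.
Current sales = 76,360 × $468.53 = $35,776,950.80.
Margin of safety = $35,776,950.80 − $28,567,128.82 = $7,209,822.

$7,209,822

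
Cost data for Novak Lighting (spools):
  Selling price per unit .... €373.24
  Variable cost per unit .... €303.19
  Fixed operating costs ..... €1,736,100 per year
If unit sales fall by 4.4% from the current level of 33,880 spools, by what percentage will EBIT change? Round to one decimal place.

-16.4%

Contribution at this volume is 33,880 × €70.05 = €2,373,294.00.
Operating income = contribution − fixed costs = €2,373,294.00 − €1,736,100 = €637,194.00.
Degree of operating leverage = €2,373,294.00 / €637,194.00 = 3.7246.
So EBIT moves 3.7246 × (-4.4%) = -16.4%.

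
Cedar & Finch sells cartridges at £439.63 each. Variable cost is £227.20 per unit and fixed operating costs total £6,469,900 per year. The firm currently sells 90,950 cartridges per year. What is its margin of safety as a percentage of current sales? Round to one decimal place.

Each unit contributes £439.63 − £227.20 = £212.43. Break-even units = £6,469,900 ÷ £212.43 = 30,456.62; break-even revenue = 30,456.62 × £439.63 = £13,389,644.29.
Actual sales revenue = 90,950 × £439.63 = £39,984,348.50.
Margin of safety = (£39,984,348.50 − £13,389,644.29) ÷ £39,984,348.50 = 66.5%.

66.5%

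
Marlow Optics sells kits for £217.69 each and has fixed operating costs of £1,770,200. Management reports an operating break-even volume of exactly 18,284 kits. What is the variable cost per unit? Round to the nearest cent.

Contribution per unit must be FC / Q = £1,770,200 / 18,284 = £96.8169.
Variable cost per unit = £217.69 − £96.8169 = £120.87.

£120.87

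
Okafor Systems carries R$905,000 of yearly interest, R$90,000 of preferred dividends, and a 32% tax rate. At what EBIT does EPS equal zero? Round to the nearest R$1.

R$1,037,353

Grossing the preferred dividend up to pre-tax terms: R$90,000 / (1 − 0.32) = R$132,352.94.
Financial break-even EBIT = interest + D_p ÷ (1 − t) = R$905,000 + R$132,352.94 = R$1,037,352.94.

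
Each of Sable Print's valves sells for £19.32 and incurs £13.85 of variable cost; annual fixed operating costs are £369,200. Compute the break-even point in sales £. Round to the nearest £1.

£1,304,012

Contribution margin per unit = £19.32 − £13.85 = £5.47, a CM ratio of £5.47 ÷ £19.32 = 0.2831.
Break-even sales = FC ÷ CM ratio = £369,200 × £19.32 / £5.47 = £1,304,012.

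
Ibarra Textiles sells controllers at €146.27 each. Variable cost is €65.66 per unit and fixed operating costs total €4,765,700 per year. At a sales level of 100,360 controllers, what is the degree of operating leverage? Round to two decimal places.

2.43

At 100,360 units, contribution = 100,360 × €80.61 = €8,090,019.60.
Operating income = contribution − fixed costs = €8,090,019.60 − €4,765,700 = €3,324,319.60.
Degree of operating leverage = €8,090,019.60 / €3,324,319.60 = 2.4336.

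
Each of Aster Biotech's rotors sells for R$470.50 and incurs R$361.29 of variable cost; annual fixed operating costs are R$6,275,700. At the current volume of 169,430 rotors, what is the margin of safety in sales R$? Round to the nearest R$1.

R$52,679,759

Each unit contributes R$470.50 − R$361.29 = R$109.21. Break-even units = R$6,275,700 ÷ R$109.21 = 57,464.52; break-even revenue = 57,464.52 × R$470.50 = R$27,037,055.67.
Current sales = 169,430 × R$470.50 = R$79,716,815.00.
Margin of safety = R$79,716,815.00 − R$27,037,055.67 = R$52,679,759.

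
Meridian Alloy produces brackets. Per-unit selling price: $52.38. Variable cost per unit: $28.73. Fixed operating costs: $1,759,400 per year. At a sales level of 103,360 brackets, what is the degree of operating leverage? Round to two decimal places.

Total contribution margin = 103,360 × $23.65 = $2,444,464.00.
Operating income = contribution − fixed costs = $2,444,464.00 − $1,759,400 = $685,064.00.
Degree of operating leverage = $2,444,464.00 / $685,064.00 = 3.5682.

3.57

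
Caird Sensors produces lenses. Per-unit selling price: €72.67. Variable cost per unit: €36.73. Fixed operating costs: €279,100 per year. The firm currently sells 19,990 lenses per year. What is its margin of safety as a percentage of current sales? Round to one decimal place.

61.2%

Unit CM = price − variable cost = €72.67 − €36.73 = €35.94. Break-even units = €279,100 ÷ €35.94 = 7,765.72; break-even revenue = 7,765.72 × €72.67 = €564,334.92.
Actual sales revenue = 19,990 × €72.67 = €1,452,673.30.
Margin of safety = (€1,452,673.30 − €564,334.92) ÷ €1,452,673.30 = 61.2%.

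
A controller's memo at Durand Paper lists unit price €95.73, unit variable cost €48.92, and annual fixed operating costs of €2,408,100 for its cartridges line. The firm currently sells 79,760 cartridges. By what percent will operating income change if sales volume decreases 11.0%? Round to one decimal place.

At 79,760 units, contribution = 79,760 × €46.81 = €3,733,565.60.
EBIT = €3,733,565.60 − €2,408,100 = €1,325,465.60.
So DOL = total CM / EBIT = €3,733,565.60 / €1,325,465.60 = 2.8168.
%ΔEBIT = DOL × %ΔSales = 2.8168 × -11.0% = -31.0%.

-31.0%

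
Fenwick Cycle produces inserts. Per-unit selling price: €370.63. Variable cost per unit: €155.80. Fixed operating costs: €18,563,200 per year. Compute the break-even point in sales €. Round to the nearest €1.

CM per unit = €370.63 − €155.80 = €214.83; CM ratio = €214.83 / €370.63 = 0.5796.
Break-even sales = FC ÷ CM ratio = €18,563,200 × €370.63 / €214.83 = €32,025,689.

€32,025,689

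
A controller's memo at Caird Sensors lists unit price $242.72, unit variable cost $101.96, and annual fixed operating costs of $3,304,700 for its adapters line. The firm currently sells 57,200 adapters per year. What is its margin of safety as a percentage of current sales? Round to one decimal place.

Contribution margin per unit = $242.72 − $101.96 = $140.76. Break-even units = $3,304,700 ÷ $140.76 = 23,477.55; break-even revenue = 23,477.55 × $242.72 = $5,698,471.04.
Actual sales revenue = 57,200 × $242.72 = $13,883,584.00.
Margin of safety = ($13,883,584.00 − $5,698,471.04) ÷ $13,883,584.00 = 59.0%.

59.0%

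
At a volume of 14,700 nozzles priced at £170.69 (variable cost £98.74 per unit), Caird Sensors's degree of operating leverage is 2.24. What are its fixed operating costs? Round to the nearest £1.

Total contribution margin = 14,700 × £71.95 = £1,057,665.00.
Since DOL = CM ÷ EBIT, EBIT = £1,057,665.00 ÷ 2.24 = £472,171.87.
Fixed costs = CM − EBIT = £1,057,665.00 − £472,171.87 = £585,493.

£585,493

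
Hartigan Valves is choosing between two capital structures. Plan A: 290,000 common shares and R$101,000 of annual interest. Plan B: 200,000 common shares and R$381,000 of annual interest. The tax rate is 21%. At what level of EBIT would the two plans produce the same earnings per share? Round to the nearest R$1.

R$1,003,222

At indifference, (EBIT − 101,000)(1 − t)/290,000 = (EBIT − 381,000)(1 − t)/200,000.
Cancelling (1 − t) and cross-multiplying: 200,000·(EBIT − 101,000) = 290,000·(EBIT − 381,000).
EBIT × (290,000 − 200,000) = 381,000 × 290,000 − 101,000 × 200,000 = 90,290,000,000, so EBIT = 90,290,000,000 ÷ 90,000 = 1,003,222.22.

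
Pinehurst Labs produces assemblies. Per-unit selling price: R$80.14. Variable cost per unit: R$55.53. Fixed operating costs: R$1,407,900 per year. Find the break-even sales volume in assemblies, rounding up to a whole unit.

57,209 assemblies

Contribution margin per unit = R$80.14 − R$55.53 = R$24.61.
Units to break even: R$1,407,900 ÷ R$24.61 = 57,208.45, rounded up to 57,209.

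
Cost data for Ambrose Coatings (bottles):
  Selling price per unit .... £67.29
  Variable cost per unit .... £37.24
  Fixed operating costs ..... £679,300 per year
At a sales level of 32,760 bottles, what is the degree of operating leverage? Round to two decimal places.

At 32,760 units, contribution = 32,760 × £30.05 = £984,438.00.
Subtracting fixed costs: EBIT = £984,438.00 − £679,300 = £305,138.00.
So DOL = total CM / EBIT = £984,438.00 / £305,138.00 = 3.2262.

3.23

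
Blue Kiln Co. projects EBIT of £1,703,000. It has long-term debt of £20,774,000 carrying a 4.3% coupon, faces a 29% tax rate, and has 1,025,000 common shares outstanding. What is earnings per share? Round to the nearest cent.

£0.56

Interest = £893,282.00, so EBT = £1,703,000 − £893,282.00 = £809,718.00.
After tax at 29%: net income = £809,718.00 × 0.71 = £574,899.78.
EPS = £574,899.78 ÷ 1,025,000 = £0.56.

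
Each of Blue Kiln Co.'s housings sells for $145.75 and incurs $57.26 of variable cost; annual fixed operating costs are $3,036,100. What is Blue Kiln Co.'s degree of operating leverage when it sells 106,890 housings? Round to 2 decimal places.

At 106,890 units, contribution = 106,890 × $88.49 = $9,458,696.10.
EBIT = $9,458,696.10 − $3,036,100 = $6,422,596.10.
So DOL = total CM / EBIT = $9,458,696.10 / $6,422,596.10 = 1.4727.

1.47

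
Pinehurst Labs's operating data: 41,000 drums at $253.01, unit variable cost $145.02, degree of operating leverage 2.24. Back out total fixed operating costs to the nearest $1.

$2,450,987

At 41,000 units, contribution = 41,000 × $107.99 = $4,427,590.00.
DOL = contribution / EBIT, so EBIT = $4,427,590.00 / 2.24 = $1,976,602.68.
Fixed costs = CM − EBIT = $4,427,590.00 − $1,976,602.68 = $2,450,987.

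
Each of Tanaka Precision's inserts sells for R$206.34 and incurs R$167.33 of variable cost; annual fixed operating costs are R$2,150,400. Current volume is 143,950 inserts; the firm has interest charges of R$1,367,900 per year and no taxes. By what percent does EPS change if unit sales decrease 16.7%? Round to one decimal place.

-44.7%

At 143,950 units, contribution = 143,950 × R$39.01 = R$5,615,489.50.
Subtracting fixed costs: EBIT = R$5,615,489.50 − R$2,150,400 = R$3,465,089.50.
Interest = R$1,367,900.00, so EBIT − I = R$2,097,189.50.
DCL = total CM / (EBIT − I) = R$5,615,489.50 / R$2,097,189.50 = 2.6776.
%ΔEPS = DCL × %ΔSales = 2.6776 × -16.7% = -44.7%.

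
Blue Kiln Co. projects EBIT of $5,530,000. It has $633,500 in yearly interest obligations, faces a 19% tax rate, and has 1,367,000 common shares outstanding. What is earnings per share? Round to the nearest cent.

Pre-tax income = $5,530,000 − $633,500.00 = $4,896,500.00.
After tax at 19%: net income = $4,896,500.00 × 0.81 = $3,966,165.00.
EPS = $3,966,165.00 ÷ 1,367,000 = $2.90.

$2.90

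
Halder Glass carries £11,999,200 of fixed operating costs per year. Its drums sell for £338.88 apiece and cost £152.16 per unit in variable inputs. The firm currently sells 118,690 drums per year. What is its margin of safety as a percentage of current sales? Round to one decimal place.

Each unit contributes £338.88 − £152.16 = £186.72. Break-even units = £11,999,200 ÷ £186.72 = 64,263.07; break-even revenue = 64,263.07 × £338.88 = £21,777,468.38.
Current sales = 118,690 × £338.88 = £40,221,667.20.
Margin of safety = (£40,221,667.20 − £21,777,468.38) ÷ £40,221,667.20 = 45.9%.

45.9%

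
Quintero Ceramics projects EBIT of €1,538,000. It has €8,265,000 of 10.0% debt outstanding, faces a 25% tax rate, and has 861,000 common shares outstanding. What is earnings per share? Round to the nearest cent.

€0.62

Interest = €826,500.00, so EBT = €1,538,000 − €826,500.00 = €711,500.00.
After tax at 25%: net income = €711,500.00 × 0.75 = €533,625.00.
EPS = €533,625.00 ÷ 861,000 = €0.62.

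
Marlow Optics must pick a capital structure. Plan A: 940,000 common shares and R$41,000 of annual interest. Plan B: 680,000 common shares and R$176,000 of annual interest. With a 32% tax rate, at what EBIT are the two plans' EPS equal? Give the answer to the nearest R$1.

Set EPS_A = EPS_B: (EBIT − R$41,000)(1 − 0.32) ÷ 940,000 = (EBIT − R$176,000)(1 − 0.32) ÷ 680,000.
Cancelling (1 − t) and cross-multiplying: 680,000·(EBIT − 41,000) = 940,000·(EBIT − 176,000).
EBIT × (940,000 − 680,000) = 176,000 × 940,000 − 41,000 × 680,000 = 137,560,000,000, so EBIT = 137,560,000,000 ÷ 260,000 = 529,076.92.

R$529,077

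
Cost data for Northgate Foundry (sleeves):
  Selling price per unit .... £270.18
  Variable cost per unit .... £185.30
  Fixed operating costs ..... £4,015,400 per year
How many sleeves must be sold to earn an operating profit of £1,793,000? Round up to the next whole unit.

68,431 sleeves

Contribution margin per unit = £270.18 − £185.30 = £84.88.
Units = (FC + target) / CM = (£4,015,400 + £1,793,000) / £84.88 = 68,430.73, so 68,431 sleeves.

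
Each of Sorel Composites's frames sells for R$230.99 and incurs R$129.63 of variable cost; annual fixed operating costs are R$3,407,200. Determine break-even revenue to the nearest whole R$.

Contribution margin per unit = R$230.99 − R$129.63 = R$101.36, a CM ratio of R$101.36 ÷ R$230.99 = 0.4388.
Break-even sales = FC ÷ CM ratio = R$3,407,200 × R$230.99 / R$101.36 = R$7,764,691.

R$7,764,691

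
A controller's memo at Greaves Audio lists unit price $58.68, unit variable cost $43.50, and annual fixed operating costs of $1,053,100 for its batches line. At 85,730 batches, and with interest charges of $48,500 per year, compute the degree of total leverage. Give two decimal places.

6.51

Total contribution margin = 85,730 × $15.18 = $1,301,381.40.
EBIT = $1,301,381.40 − $1,053,100 = $248,281.40. Interest = $48,500.00.
DOL = $1,301,381.40 ÷ $248,281.40 = 5.2416; DFL = $248,281.40 ÷ $199,781.40 = 1.2428.
DCL = DOL × DFL = 5.2416 × 1.2428 = 6.5143.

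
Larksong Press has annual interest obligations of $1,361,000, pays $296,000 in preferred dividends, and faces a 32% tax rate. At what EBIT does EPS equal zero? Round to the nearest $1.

Grossing the preferred dividend up to pre-tax terms: $296,000 / (1 − 0.32) = $435,294.12.
EPS = 0 when EBIT covers interest plus the pre-tax preferred burden: $1,361,000 + $435,294.12 = $1,796,294.12.

$1,796,294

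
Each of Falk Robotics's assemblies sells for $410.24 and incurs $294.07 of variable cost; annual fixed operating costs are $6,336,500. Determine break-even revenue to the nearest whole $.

$22,376,567

CM per unit = $410.24 − $294.07 = $116.17; CM ratio = $116.17 / $410.24 = 0.2832.
Break-even revenue = fixed costs × price ÷ CM = $6,336,500 × $410.24 ÷ $116.17 = $22,376,567.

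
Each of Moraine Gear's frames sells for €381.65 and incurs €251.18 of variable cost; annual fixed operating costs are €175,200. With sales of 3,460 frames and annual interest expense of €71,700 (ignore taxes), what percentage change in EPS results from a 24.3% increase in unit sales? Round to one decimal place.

Total contribution margin = 3,460 × €130.47 = €451,426.20.
Subtracting fixed costs: EBIT = €451,426.20 − €175,200 = €276,226.20.
After interest of €71,700.00, pre-tax earnings = €204,526.20.
DCL = total CM / (EBIT − I) = €451,426.20 / €204,526.20 = 2.2072.
EPS therefore changes by 2.2072 × (+24.3%) = +53.6%.

+53.6%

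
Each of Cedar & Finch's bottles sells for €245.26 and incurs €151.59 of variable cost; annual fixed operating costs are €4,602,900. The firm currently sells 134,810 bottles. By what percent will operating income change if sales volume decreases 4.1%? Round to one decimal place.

-6.5%

Contribution at this volume is 134,810 × €93.67 = €12,627,652.70.
EBIT = €12,627,652.70 − €4,602,900 = €8,024,752.70.
Degree of operating leverage = €12,627,652.70 / €8,024,752.70 = 1.5736.
So EBIT moves 1.5736 × (-4.1%) = -6.5%.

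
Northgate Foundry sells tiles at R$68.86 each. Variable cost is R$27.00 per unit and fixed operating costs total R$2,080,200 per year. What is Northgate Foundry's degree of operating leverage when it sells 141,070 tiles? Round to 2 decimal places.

Contribution at this volume is 141,070 × R$41.86 = R$5,905,190.20.
Subtracting fixed costs: EBIT = R$5,905,190.20 − R$2,080,200 = R$3,824,990.20.
So DOL = total CM / EBIT = R$5,905,190.20 / R$3,824,990.20 = 1.5438.

1.54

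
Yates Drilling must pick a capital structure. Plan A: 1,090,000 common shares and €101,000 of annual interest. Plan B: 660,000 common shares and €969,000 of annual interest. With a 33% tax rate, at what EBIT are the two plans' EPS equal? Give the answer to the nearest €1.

€2,301,279

Set EPS_A = EPS_B: (EBIT − €101,000)(1 − 0.33) ÷ 1,090,000 = (EBIT − €969,000)(1 − 0.33) ÷ 660,000.
Cancelling (1 − t) and cross-multiplying: 660,000·(EBIT − 101,000) = 1,090,000·(EBIT − 969,000).
Solving, EBIT = (969,000·1,090,000 − 101,000·660,000) / (1,090,000 − 660,000) = 989,550,000,000 / 430,000 = 2,301,279.07.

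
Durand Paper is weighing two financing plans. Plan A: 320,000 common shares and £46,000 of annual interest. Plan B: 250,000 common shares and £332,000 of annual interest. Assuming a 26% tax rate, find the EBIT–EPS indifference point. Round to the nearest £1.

£1,353,429

Set EPS_A = EPS_B: (EBIT − £46,000)(1 − 0.26) ÷ 320,000 = (EBIT − £332,000)(1 − 0.26) ÷ 250,000.
The (1 − t) factor cancels: (EBIT − 46,000) × 250,000 = (EBIT − 332,000) × 320,000.
EBIT × (320,000 − 250,000) = 332,000 × 320,000 − 46,000 × 250,000 = 94,740,000,000, so EBIT = 94,740,000,000 ÷ 70,000 = 1,353,428.57.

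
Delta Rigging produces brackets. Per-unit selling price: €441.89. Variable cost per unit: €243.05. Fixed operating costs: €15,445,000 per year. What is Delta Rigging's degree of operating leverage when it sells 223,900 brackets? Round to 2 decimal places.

Total contribution margin = 223,900 × €198.84 = €44,520,276.00.
Subtracting fixed costs: EBIT = €44,520,276.00 − €15,445,000 = €29,075,276.00.
DOL = contribution ÷ EBIT = €44,520,276.00 ÷ €29,075,276.00 = 1.5312.

1.53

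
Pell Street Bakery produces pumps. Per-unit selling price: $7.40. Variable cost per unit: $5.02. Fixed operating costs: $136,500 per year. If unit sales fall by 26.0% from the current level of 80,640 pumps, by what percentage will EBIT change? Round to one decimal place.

Total contribution margin = 80,640 × $2.38 = $191,923.20.
EBIT = $191,923.20 − $136,500 = $55,423.20.
So DOL = total CM / EBIT = $191,923.20 / $55,423.20 = 3.4629.
So EBIT moves 3.4629 × (-26.0%) = -90.0%.

-90.0%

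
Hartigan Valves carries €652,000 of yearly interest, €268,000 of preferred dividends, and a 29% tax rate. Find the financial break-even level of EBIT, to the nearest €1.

€1,029,465

Preferred dividends are paid after tax, so their pre-tax equivalent is €268,000 ÷ (1 − 0.29) = €377,464.79.
EPS = 0 when EBIT covers interest plus the pre-tax preferred burden: €652,000 + €377,464.79 = €1,029,464.79.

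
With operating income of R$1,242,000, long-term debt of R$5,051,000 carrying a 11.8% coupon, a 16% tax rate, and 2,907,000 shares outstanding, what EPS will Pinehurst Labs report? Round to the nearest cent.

R$0.19

Interest = R$596,018.00, so EBT = R$1,242,000 − R$596,018.00 = R$645,982.00.
Net income = R$645,982.00 × (1 − 0.16) = R$542,624.88.
Per share: R$542,624.88 / 2,907,000 shares = R$0.19.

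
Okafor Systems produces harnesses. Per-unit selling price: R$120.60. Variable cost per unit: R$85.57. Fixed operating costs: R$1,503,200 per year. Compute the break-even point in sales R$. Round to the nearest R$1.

CM per unit = R$120.60 − R$85.57 = R$35.03; CM ratio = R$35.03 / R$120.60 = 0.2905.
Break-even revenue = fixed costs × price ÷ CM = R$1,503,200 × R$120.60 ÷ R$35.03 = R$5,175,162.

R$5,175,162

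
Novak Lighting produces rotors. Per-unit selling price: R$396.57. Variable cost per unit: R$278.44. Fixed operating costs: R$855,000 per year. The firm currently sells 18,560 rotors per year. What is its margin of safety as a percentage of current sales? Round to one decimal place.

61.0%

Unit CM = price − variable cost = R$396.57 − R$278.44 = R$118.13. Break-even units = R$855,000 ÷ R$118.13 = 7,237.79; break-even revenue = 7,237.79 × R$396.57 = R$2,870,289.93.
Current sales = 18,560 × R$396.57 = R$7,360,339.20.
Margin of safety = (R$7,360,339.20 − R$2,870,289.93) ÷ R$7,360,339.20 = 61.0%.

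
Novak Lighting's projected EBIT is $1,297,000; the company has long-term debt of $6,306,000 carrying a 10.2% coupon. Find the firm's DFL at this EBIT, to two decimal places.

Annual interest charges come to $643,212.00.
Degree of financial leverage = EBIT / (EBIT − interest) = $1,297,000 / $653,788.00 = 1.9838.

1.98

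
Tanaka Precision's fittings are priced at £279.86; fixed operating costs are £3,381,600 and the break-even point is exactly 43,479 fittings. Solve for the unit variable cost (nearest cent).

£202.08

At break-even, FC = Q × (P − VC), so P − VC = £3,381,600 ÷ 43,479 = £77.7755.
Hence VC = price − CM = £279.86 − £77.7755 = £202.08.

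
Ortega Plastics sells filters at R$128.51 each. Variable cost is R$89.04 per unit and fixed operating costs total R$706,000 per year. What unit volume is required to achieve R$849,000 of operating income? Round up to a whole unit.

Unit CM = price − variable cost = R$128.51 − R$89.04 = R$39.47.
Need Q such that Q × R$39.47 − R$706,000 = R$849,000, i.e. Q = R$1,555,000 / R$39.47 = 39,397.01 → 39,398.

39,398 filters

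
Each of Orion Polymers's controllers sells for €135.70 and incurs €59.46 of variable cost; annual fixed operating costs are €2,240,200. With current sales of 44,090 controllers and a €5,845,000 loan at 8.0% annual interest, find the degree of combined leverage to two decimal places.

5.14

Contribution at this volume is 44,090 × €76.24 = €3,361,421.60.
Operating income = contribution − fixed costs = €3,361,421.60 − €2,240,200 = €1,121,221.60. Interest = €467,600.00, so EBIT − I = €653,621.60.
DCL = contribution ÷ (EBIT − I) = €3,361,421.60 ÷ €653,621.60 = 5.1428.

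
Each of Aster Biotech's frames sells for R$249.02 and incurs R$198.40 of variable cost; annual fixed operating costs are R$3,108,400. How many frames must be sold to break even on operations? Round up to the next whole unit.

61,407 frames

Contribution margin per unit = R$249.02 − R$198.40 = R$50.62.
Break-even volume = fixed costs ÷ CM per unit = R$3,108,400 ÷ R$50.62 = 61,406.56, so 61,407 frames.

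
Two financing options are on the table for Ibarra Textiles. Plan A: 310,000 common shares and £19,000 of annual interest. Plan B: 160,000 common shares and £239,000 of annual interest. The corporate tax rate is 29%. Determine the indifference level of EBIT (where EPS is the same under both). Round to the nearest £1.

At indifference, (EBIT − 19,000)(1 − t)/310,000 = (EBIT − 239,000)(1 − t)/160,000.
The (1 − t) factor cancels: (EBIT − 19,000) × 160,000 = (EBIT − 239,000) × 310,000.
EBIT × (310,000 − 160,000) = 239,000 × 310,000 − 19,000 × 160,000 = 71,050,000,000, so EBIT = 71,050,000,000 ÷ 150,000 = 473,666.67.

£473,667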